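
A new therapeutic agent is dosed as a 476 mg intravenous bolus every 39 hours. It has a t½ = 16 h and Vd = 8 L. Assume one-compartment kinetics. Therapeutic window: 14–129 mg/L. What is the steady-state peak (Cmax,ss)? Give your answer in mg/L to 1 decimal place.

73.0 mg/L

Over one 39-h interval, 39/16 ≈ 2.4375 half-lives elapse, leaving f ≈ 0.1846 of each dose.
Accumulation ratio R = 1/(1 − f) ≈ 1/0.8154 ≈ 1.2264.
Single-dose peak C₀ = D/Vd = 476/8 ≈ 59.500 mg/L.
Steady-state peak Cmax,ss = C₀·R ≈ 59.500 × 1.2264 ≈ 72.971 mg/L.
Peak 73.0 mg/L vs MTC 129 mg/L: below toxic threshold.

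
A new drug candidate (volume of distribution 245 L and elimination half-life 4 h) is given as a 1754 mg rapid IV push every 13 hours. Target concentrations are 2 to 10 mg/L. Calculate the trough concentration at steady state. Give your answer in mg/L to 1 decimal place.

τ/t½ = 13/4 ≈ 3.25, so fraction remaining f = (1/2)^(13/4) ≈ 0.1051.
At steady state, accumulation factor R = 1/(1 − e^(−kτ)) ≈ 1.1174.
Each bolus raises the concentration by D/Vd = 1754/245 ≈ 7.159 mg/L.
Steady-state peak Cmax,ss = C₀·R ≈ 7.159 × 1.1174 ≈ 7.999 mg/L.
Steady-state trough Cmin,ss = Cmax,ss·f ≈ 7.999 × 0.1051 ≈ 0.841 mg/L.
Trough 0.8 mg/L vs MEC 2 mg/L: subtherapeutic.

0.8 mg/L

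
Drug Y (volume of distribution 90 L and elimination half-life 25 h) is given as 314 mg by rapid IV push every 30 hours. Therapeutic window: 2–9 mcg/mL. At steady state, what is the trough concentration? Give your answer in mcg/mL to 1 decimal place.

2.7 mcg/mL

k = ln2/t½ = ln2/25 ≈ 0.027726 h⁻¹; fraction remaining f = e^(−kτ) = e^(−0.027726×30) ≈ 0.4353.
Single-dose peak C₀ = D/Vd = 314/90 ≈ 3.489 mcg/mL.
Steady-state trough Cmin,ss = C₀·f/(1−f) ≈ 3.489 × 0.4353/0.5647 ≈ 2.690 mcg/mL.
Trough 2.7 mcg/mL vs MEC 2 mcg/mL: adequate.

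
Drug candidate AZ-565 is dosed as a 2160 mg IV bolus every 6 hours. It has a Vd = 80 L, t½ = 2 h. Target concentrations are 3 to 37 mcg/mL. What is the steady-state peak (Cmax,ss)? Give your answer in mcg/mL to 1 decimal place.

30.9 mcg/mL

τ = 6 h = 3 half-lives, so f = (1/2)^3 = 0.125.
At steady state, R = 1/(1 − 0.125) = 8/7.
Single-dose peak C₀ = D/Vd = 2160/80 = 27 mcg/mL.
Steady-state peak Cmax,ss = C₀·R = 27 × 8/7 ≈ 30.857 mcg/mL.
Peak 30.9 mcg/mL vs MTC 37 mcg/mL: below toxic threshold.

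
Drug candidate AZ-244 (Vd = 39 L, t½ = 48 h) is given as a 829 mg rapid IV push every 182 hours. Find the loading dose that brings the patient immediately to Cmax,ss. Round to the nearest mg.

f = (1/2)^(182/48) ≈ 0.072210; accumulation ratio R = 1/(1−f) ≈ 1.07783.
Loading dose to hit Cmax,ss on first dose: D_load = D_maint·R ≈ 829 × 1.07783 ≈ 893.52 mg.

894 mg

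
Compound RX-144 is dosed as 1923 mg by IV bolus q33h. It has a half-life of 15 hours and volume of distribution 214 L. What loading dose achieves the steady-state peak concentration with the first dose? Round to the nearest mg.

f = (1/2)^(33/15) ≈ 0.217638; accumulation ratio R = 1/(1−f) ≈ 1.27818.
Loading dose to hit Cmax,ss on first dose: D_load = D_maint·R ≈ 1923 × 1.27818 ≈ 2457.94 mg.

2458 mg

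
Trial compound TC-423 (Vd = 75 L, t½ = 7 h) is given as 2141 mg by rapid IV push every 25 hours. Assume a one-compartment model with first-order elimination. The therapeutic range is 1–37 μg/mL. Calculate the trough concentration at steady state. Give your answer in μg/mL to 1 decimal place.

2.6 μg/mL

Over one 25-h interval, 25/7 ≈ 3.5714 half-lives elapse, leaving f ≈ 0.0841 of each dose.
Single-dose peak C₀ = D/Vd = 2141/75 ≈ 28.547 μg/mL.
Steady-state trough Cmin,ss = C₀·f/(1−f) ≈ 28.547 × 0.0841/0.9159 ≈ 2.621 μg/mL.
Trough 2.6 μg/mL vs MEC 1 μg/mL: adequate.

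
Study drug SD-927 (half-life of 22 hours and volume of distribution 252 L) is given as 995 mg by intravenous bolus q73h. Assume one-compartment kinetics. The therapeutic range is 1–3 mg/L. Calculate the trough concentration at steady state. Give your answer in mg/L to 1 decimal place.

τ/t½ = 73/22 ≈ 3.3182, so fraction remaining f = (1/2)^(73/22) ≈ 0.1003.
Each bolus raises the concentration by D/Vd = 995/252 ≈ 3.948 mg/L.
Steady-state trough Cmin,ss = C₀·f/(1−f) ≈ 3.948 × 0.1003/0.8997 ≈ 0.440 mg/L.
Trough 0.4 mg/L vs MEC 1 mg/L: subtherapeutic.

0.4 mg/L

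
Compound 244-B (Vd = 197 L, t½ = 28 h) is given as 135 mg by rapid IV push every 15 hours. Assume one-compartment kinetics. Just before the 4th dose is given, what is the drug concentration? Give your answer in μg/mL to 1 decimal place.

f = (1/2)^(τ/t½) = (1/2)^(15/28) ≈ 0.6898.
C₀ = D/Vd = 135/197 ≈ 0.685 μg/mL.
Before the 4th dose, 3 doses have been given. Superposition: Cmin = C₀·(f + f² + … + f^3).
≈ 0.685 × (0.6898 + 0.4758 + 0.3282) ≈ 0.685 × 1.4938 ≈ 1.023 μg/mL.

1.0 μg/mL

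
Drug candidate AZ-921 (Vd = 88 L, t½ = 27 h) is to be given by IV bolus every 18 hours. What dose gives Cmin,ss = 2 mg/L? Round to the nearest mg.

103 mg

τ/t½ = 18/27 ≈ 0.66667, so f = (1/2)^(18/27) ≈ 0.629961.
Cmin,ss = (D/Vd)·f/(1−f), so D = Cmin,ss·Vd·(1−f)/f.
D = 2 × 88 × (1−f)/f ≈ 2 × 88 × 0.58740 ≈ 103.38 mg.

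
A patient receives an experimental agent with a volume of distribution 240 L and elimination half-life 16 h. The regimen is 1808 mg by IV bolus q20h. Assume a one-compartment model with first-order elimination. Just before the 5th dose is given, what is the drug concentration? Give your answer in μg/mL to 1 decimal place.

f = (1/2)^(τ/t½) = (1/2)^(20/16) ≈ 0.4204.
C₀ = D/Vd = 1808/240 ≈ 7.533 μg/mL.
Before the 5th dose, 4 doses have been given. Superposition: Cmin = C₀·(f + f² + … + f^4).
≈ 7.533 × (0.4204 + 0.1767 + 0.0743 + 0.0312) ≈ 7.533 × 0.7026 ≈ 5.293 μg/mL.

5.3 μg/mL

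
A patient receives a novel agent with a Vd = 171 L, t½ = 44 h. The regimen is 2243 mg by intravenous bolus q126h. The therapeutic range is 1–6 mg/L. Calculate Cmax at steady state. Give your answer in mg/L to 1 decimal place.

15.2 mg/L

τ/t½ = 126/44 ≈ 2.8636, so fraction remaining f = (1/2)^(126/44) ≈ 0.1374.
Accumulation ratio R = 1/(1 − f) ≈ 1/0.8626 ≈ 1.1593.
Single-dose peak C₀ = D/Vd = 2243/171 ≈ 13.117 mg/L.
Steady-state peak Cmax,ss = C₀·R ≈ 13.117 × 1.1593 ≈ 15.207 mg/L.
Peak 15.2 mg/L vs MTC 6 mg/L: exceeds toxic threshold.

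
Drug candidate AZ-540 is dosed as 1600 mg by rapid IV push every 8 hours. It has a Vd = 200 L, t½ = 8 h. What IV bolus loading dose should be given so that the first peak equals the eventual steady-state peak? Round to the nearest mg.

f = (1/2)^(8/8) ≈ 0.500000; accumulation ratio R = 1/(1−f) ≈ 2.00000.
Loading dose to hit Cmax,ss on first dose: D_load = D_maint·R ≈ 1600 × 2.00000 ≈ 3200.00 mg.

3200 mg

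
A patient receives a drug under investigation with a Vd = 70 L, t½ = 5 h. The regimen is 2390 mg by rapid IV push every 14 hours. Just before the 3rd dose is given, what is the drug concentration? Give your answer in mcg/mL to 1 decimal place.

f = (1/2)^(τ/t½) = (1/2)^(14/5) ≈ 0.1436.
C₀ = D/Vd = 2390/70 ≈ 34.143 mcg/mL.
Before the 3rd dose, 2 doses have been given. Superposition: Cmin = C₀·(f + f²).
≈ 34.143 × (0.1436 + 0.0206) ≈ 34.143 × 0.1642 ≈ 5.606 mcg/mL.

5.6 mcg/mL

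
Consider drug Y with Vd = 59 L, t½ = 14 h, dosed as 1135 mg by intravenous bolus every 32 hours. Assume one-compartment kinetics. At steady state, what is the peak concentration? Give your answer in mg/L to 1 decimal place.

Over one 32-h interval, 32/14 ≈ 2.2857 half-lives elapse, leaving f ≈ 0.2051 of each dose.
Accumulation ratio R = 1/(1 − f) ≈ 1/0.7949 ≈ 1.2580.
Each bolus raises the concentration by D/Vd = 1135/59 ≈ 19.237 mg/L.
Steady-state peak Cmax,ss = C₀·R ≈ 19.237 × 1.2580 ≈ 24.200 mg/L.

24.2 mg/L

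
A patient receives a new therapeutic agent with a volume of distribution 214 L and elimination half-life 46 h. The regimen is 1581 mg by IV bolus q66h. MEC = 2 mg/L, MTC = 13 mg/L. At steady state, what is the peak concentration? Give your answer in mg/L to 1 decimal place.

11.7 mg/L

Over one 66-h interval, 66/46 ≈ 1.4348 half-lives elapse, leaving f ≈ 0.3699 of each dose.
At steady state, accumulation factor R = 1/(1 − e^(−kτ)) ≈ 1.5870.
Single-dose peak C₀ = D/Vd = 1581/214 ≈ 7.388 mg/L.
Steady-state peak Cmax,ss = C₀·R ≈ 7.388 × 1.5870 ≈ 11.725 mg/L.
Peak 11.7 mg/L vs MTC 13 mg/L: below toxic threshold.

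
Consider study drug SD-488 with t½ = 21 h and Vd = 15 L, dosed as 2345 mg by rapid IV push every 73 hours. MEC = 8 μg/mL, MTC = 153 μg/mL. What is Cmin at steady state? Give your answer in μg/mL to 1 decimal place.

15.4 μg/mL

Over one 73-h interval, 73/21 ≈ 3.4762 half-lives elapse, leaving f ≈ 0.0899 of each dose.
Accumulation ratio R = 1/(1 − f) ≈ 1/0.9101 ≈ 1.0988.
Single-dose peak C₀ = D/Vd = 2345/15 ≈ 156.333 μg/mL.
Steady-state peak Cmax,ss = C₀·R ≈ 156.333 × 1.0988 ≈ 171.779 μg/mL.
Steady-state trough Cmin,ss = Cmax,ss·f ≈ 171.779 × 0.0899 ≈ 15.443 μg/mL.
Trough 15.4 μg/mL vs MEC 8 μg/mL: adequate.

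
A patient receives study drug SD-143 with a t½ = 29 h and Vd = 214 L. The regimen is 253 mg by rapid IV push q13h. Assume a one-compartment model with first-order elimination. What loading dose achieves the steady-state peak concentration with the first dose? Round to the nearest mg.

947 mg

f = (1/2)^(13/29) ≈ 0.732918; accumulation ratio R = 1/(1−f) ≈ 3.74417.
Loading dose to hit Cmax,ss on first dose: D_load = D_maint·R ≈ 253 × 3.74417 ≈ 947.28 mg.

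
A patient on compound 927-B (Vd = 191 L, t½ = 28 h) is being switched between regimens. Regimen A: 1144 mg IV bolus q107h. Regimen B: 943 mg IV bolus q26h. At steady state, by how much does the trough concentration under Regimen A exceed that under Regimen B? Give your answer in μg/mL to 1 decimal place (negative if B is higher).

-5.0 μg/mL

Regimen A: f = (1/2)^(107/28) ≈ 0.0707; Cmin,ss = (1144/191)·f/(1−f) ≈ 0.456 μg/mL.
Regimen B: f = (1/2)^(26/28) ≈ 0.5254; Cmin,ss = (943/191)·f/(1−f) ≈ 5.466 μg/mL.
Difference ≈ 0.456 − 5.466 ≈ -5.010 μg/mL.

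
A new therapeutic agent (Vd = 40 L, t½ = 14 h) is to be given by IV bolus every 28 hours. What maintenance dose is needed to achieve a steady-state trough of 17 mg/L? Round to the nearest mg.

2040 mg

τ/t½ = 28/14 ≈ 2, so f = (1/2)^(28/14) ≈ 0.250000.
Cmin,ss = (D/Vd)·f/(1−f), so D = Cmin,ss·Vd·(1−f)/f.
D = 17 × 40 × (1−f)/f ≈ 17 × 40 × 3.00000 ≈ 2040.00 mg.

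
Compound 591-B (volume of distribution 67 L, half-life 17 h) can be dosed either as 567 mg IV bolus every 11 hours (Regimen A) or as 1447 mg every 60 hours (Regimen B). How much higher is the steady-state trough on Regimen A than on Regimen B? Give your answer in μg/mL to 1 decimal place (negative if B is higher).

Regimen A: f = (1/2)^(11/17) ≈ 0.6386; Cmin,ss = (567/67)·f/(1−f) ≈ 14.954 μg/mL.
Regimen B: f = (1/2)^(60/17) ≈ 0.0866; Cmin,ss = (1447/67)·f/(1−f) ≈ 2.048 μg/mL.
Difference ≈ 14.954 − 2.048 ≈ 12.906 μg/mL.

12.9 μg/mL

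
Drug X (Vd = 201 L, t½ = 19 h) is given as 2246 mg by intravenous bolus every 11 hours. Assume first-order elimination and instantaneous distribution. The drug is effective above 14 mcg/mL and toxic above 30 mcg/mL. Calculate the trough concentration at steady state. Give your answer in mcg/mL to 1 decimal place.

k = ln2/t½ = ln2/19 ≈ 0.036481 h⁻¹; fraction remaining f = e^(−kτ) = e^(−0.036481×11) ≈ 0.6695.
Accumulation ratio R = 1/(1 − f) ≈ 1/0.3305 ≈ 3.0257.
Each bolus raises the concentration by D/Vd = 2246/201 ≈ 11.174 mcg/mL.
Cmax,ss = C₀/(1 − f) ≈ 11.174/0.3305 ≈ 33.809 mcg/mL.
One interval later, Cmin,ss = Cmax,ss·e^(−kτ) ≈ 33.809 × 0.6695 ≈ 22.635 mcg/mL.
Trough 22.6 mcg/mL vs MEC 14 mcg/mL: adequate.

22.6 mcg/mL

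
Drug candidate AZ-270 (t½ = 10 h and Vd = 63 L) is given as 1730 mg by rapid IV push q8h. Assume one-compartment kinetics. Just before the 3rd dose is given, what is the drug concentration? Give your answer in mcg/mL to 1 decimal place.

f = (1/2)^(τ/t½) = (1/2)^(8/10) ≈ 0.5743.
C₀ = D/Vd = 1730/63 ≈ 27.460 mcg/mL.
Before the 3rd dose, 2 doses have been given. Superposition: Cmin = C₀·(f + f²).
≈ 27.460 × (0.5743 + 0.3298) ≈ 27.460 × 0.9041 ≈ 24.827 mcg/mL.

24.8 mcg/mL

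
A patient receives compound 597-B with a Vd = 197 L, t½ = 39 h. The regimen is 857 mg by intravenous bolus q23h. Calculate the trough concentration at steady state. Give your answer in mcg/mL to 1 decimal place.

Over one 23-h interval, 23/39 ≈ 0.58974 half-lives elapse, leaving f ≈ 0.6645 of each dose.
Each bolus raises the concentration by D/Vd = 857/197 ≈ 4.350 mcg/mL.
Steady-state trough Cmin,ss = C₀·f/(1−f) ≈ 4.350 × 0.6645/0.3355 ≈ 8.616 mcg/mL.

8.6 mcg/mL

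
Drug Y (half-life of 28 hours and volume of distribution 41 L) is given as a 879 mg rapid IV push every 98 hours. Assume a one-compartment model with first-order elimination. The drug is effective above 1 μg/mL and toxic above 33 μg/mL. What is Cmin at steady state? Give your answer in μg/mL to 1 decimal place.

2.1 μg/mL

k = ln2/t½ = ln2/28 ≈ 0.024755 h⁻¹; fraction remaining f = e^(−kτ) = e^(−0.024755×98) ≈ 0.0884.
Each bolus raises the concentration by D/Vd = 879/41 ≈ 21.439 μg/mL.
Steady-state trough Cmin,ss = C₀·f/(1−f) ≈ 21.439 × 0.0884/0.9116 ≈ 2.079 μg/mL.
Trough 2.1 μg/mL vs MEC 1 μg/mL: adequate.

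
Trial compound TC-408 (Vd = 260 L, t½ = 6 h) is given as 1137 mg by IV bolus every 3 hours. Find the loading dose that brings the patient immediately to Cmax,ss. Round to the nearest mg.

3882 mg

f = (1/2)^(3/6) ≈ 0.707107; accumulation ratio R = 1/(1−f) ≈ 3.41422.
Loading dose to hit Cmax,ss on first dose: D_load = D_maint·R ≈ 1137 × 3.41422 ≈ 3881.97 mg.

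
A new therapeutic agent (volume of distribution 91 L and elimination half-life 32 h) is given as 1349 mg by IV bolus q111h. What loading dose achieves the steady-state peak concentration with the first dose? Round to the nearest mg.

1483 mg

f = (1/2)^(111/32) ≈ 0.090324; accumulation ratio R = 1/(1−f) ≈ 1.09929.
Loading dose to hit Cmax,ss on first dose: D_load = D_maint·R ≈ 1349 × 1.09929 ≈ 1482.94 mg.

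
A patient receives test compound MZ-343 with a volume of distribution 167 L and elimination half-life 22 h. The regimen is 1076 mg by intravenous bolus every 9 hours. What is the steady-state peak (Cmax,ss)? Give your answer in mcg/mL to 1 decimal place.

k = ln2/t½ = ln2/22 ≈ 0.031507 h⁻¹; fraction remaining f = e^(−kτ) = e^(−0.031507×9) ≈ 0.7531.
Accumulation ratio R = 1/(1 − f) ≈ 1/0.2469 ≈ 4.0502.
Single-dose peak C₀ = D/Vd = 1076/167 ≈ 6.443 mcg/mL.
Cmax,ss = C₀/(1 − f) ≈ 6.443/0.2469 ≈ 26.096 mcg/mL.

26.1 mcg/mL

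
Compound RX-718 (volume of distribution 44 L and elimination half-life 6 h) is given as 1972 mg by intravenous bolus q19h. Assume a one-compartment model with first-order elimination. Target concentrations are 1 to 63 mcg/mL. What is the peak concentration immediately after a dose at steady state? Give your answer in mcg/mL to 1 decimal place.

Over one 19-h interval, 19/6 ≈ 3.1667 half-lives elapse, leaving f ≈ 0.1114 of each dose.
At steady state, accumulation factor R = 1/(1 − e^(−kτ)) ≈ 1.1254.
Each bolus raises the concentration by D/Vd = 1972/44 ≈ 44.818 mcg/mL.
Cmax,ss = C₀/(1 − f) ≈ 44.818/0.8886 ≈ 50.437 mcg/mL.
Peak 50.4 mcg/mL vs MTC 63 mcg/mL: below toxic threshold.

50.4 mcg/mL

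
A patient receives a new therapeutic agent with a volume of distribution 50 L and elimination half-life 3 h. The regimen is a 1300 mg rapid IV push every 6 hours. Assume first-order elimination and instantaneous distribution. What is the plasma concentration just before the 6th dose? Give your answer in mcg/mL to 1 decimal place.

8.7 mcg/mL

f = (1/2)^(τ/t½) = (1/2)^(6/3) ≈ 0.2500.
C₀ = D/Vd = 1300/50 ≈ 26.000 mcg/mL.
Before the 6th dose, 5 doses have been given. Superposition: Cmin = C₀·(f + f² + … + f^5).
≈ 26.000 × (0.2500 + 0.0625 + 0.0156 + 0.0039 + 0.0010) ≈ 26.000 × 0.3330 ≈ 8.658 mcg/mL.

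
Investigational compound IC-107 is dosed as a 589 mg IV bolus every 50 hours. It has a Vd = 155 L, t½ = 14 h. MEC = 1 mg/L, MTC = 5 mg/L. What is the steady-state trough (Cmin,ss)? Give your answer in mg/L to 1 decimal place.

0.3 mg/L

τ/t½ = 50/14 ≈ 3.5714, so fraction remaining f = (1/2)^(50/14) ≈ 0.0841.
At steady state, accumulation factor R = 1/(1 − e^(−kτ)) ≈ 1.0918.
Each bolus raises the concentration by D/Vd = 589/155 ≈ 3.800 mg/L.
Cmax,ss = C₀/(1 − f) ≈ 3.800/0.9159 ≈ 4.149 mg/L.
Steady-state trough Cmin,ss = Cmax,ss·f ≈ 4.149 × 0.0841 ≈ 0.349 mg/L.
Trough 0.3 mg/L vs MEC 1 mg/L: subtherapeutic.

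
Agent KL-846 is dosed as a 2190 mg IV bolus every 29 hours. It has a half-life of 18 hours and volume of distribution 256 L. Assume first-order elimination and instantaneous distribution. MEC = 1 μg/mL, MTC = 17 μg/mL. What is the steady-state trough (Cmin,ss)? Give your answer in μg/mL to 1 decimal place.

4.2 μg/mL

τ/t½ = 29/18 ≈ 1.6111, so fraction remaining f = (1/2)^(29/18) ≈ 0.3273.
At steady state, accumulation factor R = 1/(1 − e^(−kτ)) ≈ 1.4865.
Each bolus raises the concentration by D/Vd = 2190/256 ≈ 8.555 μg/mL.
Steady-state peak Cmax,ss = C₀·R ≈ 8.555 × 1.4865 ≈ 12.717 μg/mL.
Steady-state trough Cmin,ss = Cmax,ss·f ≈ 12.717 × 0.3273 ≈ 4.162 μg/mL.
Trough 4.2 μg/mL vs MEC 1 μg/mL: adequate.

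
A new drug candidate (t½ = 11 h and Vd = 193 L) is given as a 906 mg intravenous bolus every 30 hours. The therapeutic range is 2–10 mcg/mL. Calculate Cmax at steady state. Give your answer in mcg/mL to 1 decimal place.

5.5 mcg/mL

k = ln2/t½ = ln2/11 ≈ 0.063013 h⁻¹; fraction remaining f = e^(−kτ) = e^(−0.063013×30) ≈ 0.1510.
At steady state, accumulation factor R = 1/(1 − e^(−kτ)) ≈ 1.1779.
Single-dose peak C₀ = D/Vd = 906/193 ≈ 4.694 mcg/mL.
Steady-state peak Cmax,ss = C₀·R ≈ 4.694 × 1.1779 ≈ 5.529 mcg/mL.
Peak 5.5 mcg/mL vs MTC 10 mcg/mL: below toxic threshold.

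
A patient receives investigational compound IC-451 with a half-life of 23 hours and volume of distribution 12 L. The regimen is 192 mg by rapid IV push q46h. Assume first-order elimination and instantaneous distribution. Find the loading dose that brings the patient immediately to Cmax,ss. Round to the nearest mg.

256 mg

f = (1/2)^(46/23) ≈ 0.250000; accumulation ratio R = 1/(1−f) ≈ 1.33333.
Loading dose to hit Cmax,ss on first dose: D_load = D_maint·R ≈ 192 × 1.33333 ≈ 256.00 mg.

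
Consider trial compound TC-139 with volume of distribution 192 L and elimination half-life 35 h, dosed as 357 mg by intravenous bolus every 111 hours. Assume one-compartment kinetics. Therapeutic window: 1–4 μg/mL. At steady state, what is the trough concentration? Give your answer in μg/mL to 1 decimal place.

k = ln2/t½ = ln2/35 ≈ 0.019804 h⁻¹; fraction remaining f = e^(−kτ) = e^(−0.019804×111) ≈ 0.1110.
Accumulation ratio R = 1/(1 − f) ≈ 1/0.8890 ≈ 1.1249.
Single-dose peak C₀ = D/Vd = 357/192 ≈ 1.859 μg/mL.
Cmax,ss = C₀/(1 − f) ≈ 1.859/0.8890 ≈ 2.091 μg/mL.
One interval later, Cmin,ss = Cmax,ss·e^(−kτ) ≈ 2.091 × 0.1110 ≈ 0.232 μg/mL.
Trough 0.2 μg/mL vs MEC 1 μg/mL: subtherapeutic.

0.2 μg/mL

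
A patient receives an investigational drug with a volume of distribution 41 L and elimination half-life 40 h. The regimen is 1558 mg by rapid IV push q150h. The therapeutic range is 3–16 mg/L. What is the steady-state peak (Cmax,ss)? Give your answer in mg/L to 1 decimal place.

41.1 mg/L

τ/t½ = 150/40 ≈ 3.75, so fraction remaining f = (1/2)^(150/40) ≈ 0.0743.
At steady state, accumulation factor R = 1/(1 − e^(−kτ)) ≈ 1.0803.
Single-dose peak C₀ = D/Vd = 1558/41 ≈ 38.000 mg/L.
Steady-state peak Cmax,ss = C₀·R ≈ 38.000 × 1.0803 ≈ 41.051 mg/L.
Peak 41.1 mg/L vs MTC 16 mg/L: exceeds toxic threshold.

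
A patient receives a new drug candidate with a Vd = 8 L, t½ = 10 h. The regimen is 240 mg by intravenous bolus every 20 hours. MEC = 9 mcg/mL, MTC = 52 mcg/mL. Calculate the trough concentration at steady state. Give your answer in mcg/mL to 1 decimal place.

10.0 mcg/mL

τ = 20 h = 2 half-lives, so f = (1/2)^2 = 0.25.
Accumulation ratio R = 1/(1 − f) = 1/0.75 = 4/3.
Single-dose peak C₀ = D/Vd = 240/8 = 30 mcg/mL.
Steady-state peak Cmax,ss = C₀·R = 30 × 4/3 ≈ 40.000 mcg/mL.
Steady-state trough Cmin,ss = Cmax,ss·f ≈ 40.000 × 0.25 ≈ 10.000 mcg/mL.
Trough 10.0 mcg/mL vs MEC 9 mcg/mL: adequate.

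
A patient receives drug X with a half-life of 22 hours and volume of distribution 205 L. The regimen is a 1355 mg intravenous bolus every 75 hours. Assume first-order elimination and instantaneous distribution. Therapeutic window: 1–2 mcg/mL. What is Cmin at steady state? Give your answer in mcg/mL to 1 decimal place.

Over one 75-h interval, 75/22 ≈ 3.4091 half-lives elapse, leaving f ≈ 0.0941 of each dose.
Single-dose peak C₀ = D/Vd = 1355/205 ≈ 6.610 mcg/mL.
Steady-state trough Cmin,ss = C₀·f/(1−f) ≈ 6.610 × 0.0941/0.9059 ≈ 0.687 mcg/mL.
Trough 0.7 mcg/mL vs MEC 1 mcg/mL: subtherapeutic.

0.7 mcg/mL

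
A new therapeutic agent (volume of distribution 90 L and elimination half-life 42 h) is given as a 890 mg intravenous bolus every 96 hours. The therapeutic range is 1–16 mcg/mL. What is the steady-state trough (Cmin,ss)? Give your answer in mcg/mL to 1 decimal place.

2.6 mcg/mL

τ/t½ = 96/42 ≈ 2.2857, so fraction remaining f = (1/2)^(96/42) ≈ 0.2051.
Single-dose peak C₀ = D/Vd = 890/90 ≈ 9.889 mcg/mL.
Steady-state trough Cmin,ss = C₀·f/(1−f) ≈ 9.889 × 0.2051/0.7949 ≈ 2.552 mcg/mL.
Trough 2.6 mcg/mL vs MEC 1 mcg/mL: adequate.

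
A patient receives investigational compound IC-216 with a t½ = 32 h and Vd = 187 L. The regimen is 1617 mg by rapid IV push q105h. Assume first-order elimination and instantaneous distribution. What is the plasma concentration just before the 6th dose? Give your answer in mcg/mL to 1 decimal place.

1.0 mcg/mL

f = (1/2)^(τ/t½) = (1/2)^(105/32) ≈ 0.1029.
C₀ = D/Vd = 1617/187 ≈ 8.647 mcg/mL.
Before the 6th dose, 5 doses have been given. Superposition: Cmin = C₀·(f + f² + … + f^5).
≈ 8.647 × (0.1029 + 0.0106 + 0.0011 + 0.0001 + 0.0000) ≈ 8.647 × 0.1147 ≈ 0.992 mcg/mL.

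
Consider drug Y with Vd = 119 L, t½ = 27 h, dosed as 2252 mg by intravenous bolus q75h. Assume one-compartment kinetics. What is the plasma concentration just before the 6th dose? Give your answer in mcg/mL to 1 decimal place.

f = (1/2)^(τ/t½) = (1/2)^(75/27) ≈ 0.1458.
C₀ = D/Vd = 2252/119 ≈ 18.924 mcg/mL.
Before the 6th dose, 5 doses have been given. Superposition: Cmin = C₀·(f + f² + … + f^5).
≈ 18.924 × (0.1458 + 0.0213 + 0.0031 + 0.0005 + 0.0001) ≈ 18.924 × 0.1708 ≈ 3.232 mcg/mL.

3.2 mcg/mL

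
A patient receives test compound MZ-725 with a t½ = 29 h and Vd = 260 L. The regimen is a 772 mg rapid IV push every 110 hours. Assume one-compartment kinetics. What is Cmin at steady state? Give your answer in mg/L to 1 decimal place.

Over one 110-h interval, 110/29 ≈ 3.7931 half-lives elapse, leaving f ≈ 0.0721 of each dose.
Each bolus raises the concentration by D/Vd = 772/260 ≈ 2.969 mg/L.
Steady-state trough Cmin,ss = C₀·f/(1−f) ≈ 2.969 × 0.0721/0.9279 ≈ 0.231 mg/L.

0.2 mg/L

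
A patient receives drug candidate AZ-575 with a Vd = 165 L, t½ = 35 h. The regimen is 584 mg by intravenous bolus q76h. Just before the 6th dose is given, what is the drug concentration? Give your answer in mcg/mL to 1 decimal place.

1.0 mcg/mL

f = (1/2)^(τ/t½) = (1/2)^(76/35) ≈ 0.2220.
C₀ = D/Vd = 584/165 ≈ 3.539 mcg/mL.
Before the 6th dose, 5 doses have been given. Superposition: Cmin = C₀·(f + f² + … + f^5).
≈ 3.539 × (0.2220 + 0.0493 + 0.0109 + 0.0024 + 0.0005) ≈ 3.539 × 0.2851 ≈ 1.009 mcg/mL.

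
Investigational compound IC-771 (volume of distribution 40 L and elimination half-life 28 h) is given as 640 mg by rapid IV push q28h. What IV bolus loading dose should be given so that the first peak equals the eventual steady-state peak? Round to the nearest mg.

1280 mg

f = (1/2)^(28/28) ≈ 0.500000; accumulation ratio R = 1/(1−f) ≈ 2.00000.
Loading dose to hit Cmax,ss on first dose: D_load = D_maint·R ≈ 640 × 2.00000 ≈ 1280.00 mg.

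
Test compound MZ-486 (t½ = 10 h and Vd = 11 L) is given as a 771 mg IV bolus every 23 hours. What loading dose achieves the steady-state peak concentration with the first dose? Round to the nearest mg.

967 mg

f = (1/2)^(23/10) ≈ 0.203063; accumulation ratio R = 1/(1−f) ≈ 1.25480.
Loading dose to hit Cmax,ss on first dose: D_load = D_maint·R ≈ 771 × 1.25480 ≈ 967.45 mg.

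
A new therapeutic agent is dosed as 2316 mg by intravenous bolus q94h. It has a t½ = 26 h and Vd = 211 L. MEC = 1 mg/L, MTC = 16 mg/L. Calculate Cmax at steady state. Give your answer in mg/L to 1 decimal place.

12.0 mg/L

τ/t½ = 94/26 ≈ 3.6154, so fraction remaining f = (1/2)^(94/26) ≈ 0.0816.
Accumulation ratio R = 1/(1 − f) ≈ 1/0.9184 ≈ 1.0889.
Single-dose peak C₀ = D/Vd = 2316/211 ≈ 10.976 mg/L.
Cmax,ss = C₀/(1 − f) ≈ 10.976/0.9184 ≈ 11.951 mg/L.
Peak 12.0 mg/L vs MTC 16 mg/L: below toxic threshold.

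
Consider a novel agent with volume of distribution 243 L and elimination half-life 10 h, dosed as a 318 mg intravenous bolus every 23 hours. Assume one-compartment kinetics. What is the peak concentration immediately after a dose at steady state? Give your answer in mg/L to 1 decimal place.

1.6 mg/L

k = ln2/t½ = ln2/10 ≈ 0.069315 h⁻¹; fraction remaining f = e^(−kτ) = e^(−0.069315×23) ≈ 0.2031.
Accumulation ratio R = 1/(1 − f) ≈ 1/0.7969 ≈ 1.2549.
Each bolus raises the concentration by D/Vd = 318/243 ≈ 1.309 mg/L.
Steady-state peak Cmax,ss = C₀·R ≈ 1.309 × 1.2549 ≈ 1.643 mg/L.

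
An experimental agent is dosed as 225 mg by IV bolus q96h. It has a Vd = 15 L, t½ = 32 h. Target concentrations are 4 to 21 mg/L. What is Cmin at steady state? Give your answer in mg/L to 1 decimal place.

2.1 mg/L

τ = 96 h = 3 half-lives, so f = (1/2)^3 = 0.125.
At steady state, R = 1/(1 − 0.125) = 8/7.
Single-dose peak C₀ = D/Vd = 225/15 = 15 mg/L.
Steady-state peak Cmax,ss = C₀·R = 15 × 8/7 ≈ 17.143 mg/L.
Steady-state trough Cmin,ss = Cmax,ss·f ≈ 17.143 × 0.125 ≈ 2.143 mg/L.
Trough 2.1 mg/L vs MEC 4 mg/L: subtherapeutic.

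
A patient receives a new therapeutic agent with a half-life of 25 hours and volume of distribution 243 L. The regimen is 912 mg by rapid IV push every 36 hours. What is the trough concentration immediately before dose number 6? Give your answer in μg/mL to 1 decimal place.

f = (1/2)^(τ/t½) = (1/2)^(36/25) ≈ 0.3686.
C₀ = D/Vd = 912/243 ≈ 3.753 μg/mL.
Before the 6th dose, 5 doses have been given. Superposition: Cmin = C₀·(f + f² + … + f^5).
≈ 3.753 × (0.3686 + 0.1359 + 0.0501 + 0.0185 + 0.0068) ≈ 3.753 × 0.5799 ≈ 2.176 μg/mL.

2.2 μg/mL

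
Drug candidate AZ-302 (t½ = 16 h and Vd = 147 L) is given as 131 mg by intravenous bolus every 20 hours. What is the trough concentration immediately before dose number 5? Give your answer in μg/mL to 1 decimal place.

f = (1/2)^(τ/t½) = (1/2)^(20/16) ≈ 0.4204.
C₀ = D/Vd = 131/147 ≈ 0.891 μg/mL.
Before the 5th dose, 4 doses have been given. Superposition: Cmin = C₀·(f + f² + … + f^4).
≈ 0.891 × (0.4204 + 0.1767 + 0.0743 + 0.0312) ≈ 0.891 × 0.7026 ≈ 0.626 μg/mL.

0.6 μg/mL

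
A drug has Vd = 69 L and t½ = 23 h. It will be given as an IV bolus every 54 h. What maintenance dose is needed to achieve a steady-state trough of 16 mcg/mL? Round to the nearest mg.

4516 mg

τ/t½ = 54/23 ≈ 2.3478, so f = (1/2)^(54/23) ≈ 0.196442.
Cmin,ss = (D/Vd)·f/(1−f), so D = Cmin,ss·Vd·(1−f)/f.
D = 16 × 69 × (1−f)/f ≈ 16 × 69 × 4.09056 ≈ 4515.98 mg.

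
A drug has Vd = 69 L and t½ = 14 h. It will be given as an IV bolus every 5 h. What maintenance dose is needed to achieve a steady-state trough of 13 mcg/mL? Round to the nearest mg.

252 mg

τ/t½ = 5/14 ≈ 0.35714, so f = (1/2)^(5/14) ≈ 0.780709.
Cmin,ss = (D/Vd)·f/(1−f), so D = Cmin,ss·Vd·(1−f)/f.
D = 13 × 69 × (1−f)/f ≈ 13 × 69 × 0.28089 ≈ 251.96 mg.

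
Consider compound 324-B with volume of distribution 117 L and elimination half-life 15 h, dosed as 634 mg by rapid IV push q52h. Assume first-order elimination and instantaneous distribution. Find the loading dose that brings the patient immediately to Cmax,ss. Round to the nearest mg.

f = (1/2)^(52/15) ≈ 0.090454; accumulation ratio R = 1/(1−f) ≈ 1.09945.
Loading dose to hit Cmax,ss on first dose: D_load = D_maint·R ≈ 634 × 1.09945 ≈ 697.05 mg.

697 mg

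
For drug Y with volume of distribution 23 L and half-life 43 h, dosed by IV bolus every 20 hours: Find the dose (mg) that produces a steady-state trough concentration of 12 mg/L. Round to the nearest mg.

τ/t½ = 20/43 ≈ 0.46512, so f = (1/2)^(20/43) ≈ 0.724413.
Cmin,ss = (D/Vd)·f/(1−f), so D = Cmin,ss·Vd·(1−f)/f.
D = 12 × 23 × (1−f)/f ≈ 12 × 23 × 0.38043 ≈ 105.00 mg.

105 mg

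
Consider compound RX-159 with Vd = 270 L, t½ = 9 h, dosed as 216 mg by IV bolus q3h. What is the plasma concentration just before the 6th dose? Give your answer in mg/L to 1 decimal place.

f = (1/2)^(τ/t½) = (1/2)^(3/9) ≈ 0.7937.
C₀ = D/Vd = 216/270 ≈ 0.800 mg/L.
Before the 6th dose, 5 doses have been given. Superposition: Cmin = C₀·(f + f² + … + f^5).
≈ 0.800 × (0.7937 + 0.6300 + 0.5000 + 0.3968 + 0.3150) ≈ 0.800 × 2.6355 ≈ 2.108 mg/L.

2.1 mg/L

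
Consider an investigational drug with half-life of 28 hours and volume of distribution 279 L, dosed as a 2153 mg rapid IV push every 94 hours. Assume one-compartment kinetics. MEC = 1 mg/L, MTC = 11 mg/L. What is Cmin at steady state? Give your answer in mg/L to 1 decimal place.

k = ln2/t½ = ln2/28 ≈ 0.024755 h⁻¹; fraction remaining f = e^(−kτ) = e^(−0.024755×94) ≈ 0.0976.
At steady state, accumulation factor R = 1/(1 − e^(−kτ)) ≈ 1.1082.
Single-dose peak C₀ = D/Vd = 2153/279 ≈ 7.717 mg/L.
Steady-state peak Cmax,ss = C₀·R ≈ 7.717 × 1.1082 ≈ 8.552 mg/L.
Steady-state trough Cmin,ss = Cmax,ss·f ≈ 8.552 × 0.0976 ≈ 0.835 mg/L.
Trough 0.8 mg/L vs MEC 1 mg/L: subtherapeutic.

0.8 mg/L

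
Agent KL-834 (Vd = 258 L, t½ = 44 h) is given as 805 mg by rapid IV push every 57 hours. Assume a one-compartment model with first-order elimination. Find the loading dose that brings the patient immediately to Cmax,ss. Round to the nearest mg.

f = (1/2)^(57/44) ≈ 0.407408; accumulation ratio R = 1/(1−f) ≈ 1.68750.
Loading dose to hit Cmax,ss on first dose: D_load = D_maint·R ≈ 805 × 1.68750 ≈ 1358.44 mg.

1358 mg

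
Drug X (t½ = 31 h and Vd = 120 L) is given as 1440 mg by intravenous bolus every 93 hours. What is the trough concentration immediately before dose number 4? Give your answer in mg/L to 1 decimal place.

f = (1/2)^(τ/t½) = (1/2)^(93/31) ≈ 0.1250.
C₀ = D/Vd = 1440/120 ≈ 12.000 mg/L.
Before the 4th dose, 3 doses have been given. Superposition: Cmin = C₀·(f + f² + … + f^3).
≈ 12.000 × (0.1250 + 0.0156 + 0.0020) ≈ 12.000 × 0.1426 ≈ 1.711 mg/L.

1.7 mg/L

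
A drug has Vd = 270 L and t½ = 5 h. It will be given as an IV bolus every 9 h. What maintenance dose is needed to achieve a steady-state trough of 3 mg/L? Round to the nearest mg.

2011 mg

τ/t½ = 9/5 ≈ 1.8, so f = (1/2)^(9/5) ≈ 0.287175.
Cmin,ss = (D/Vd)·f/(1−f), so D = Cmin,ss·Vd·(1−f)/f.
D = 3 × 270 × (1−f)/f ≈ 3 × 270 × 2.48220 ≈ 2010.58 mg.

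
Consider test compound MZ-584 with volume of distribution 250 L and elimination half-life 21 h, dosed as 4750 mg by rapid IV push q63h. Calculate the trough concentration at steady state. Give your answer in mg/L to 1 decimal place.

2.7 mg/L

τ = 63 h = 3 half-lives, so f = (1/2)^3 = 0.125.
At steady state, R = 1/(1 − 0.125) = 8/7.
Single-dose peak C₀ = D/Vd = 4750/250 = 19 mg/L.
Steady-state peak Cmax,ss = C₀·R = 19 × 8/7 ≈ 21.714 mg/L.
Steady-state trough Cmin,ss = Cmax,ss·f ≈ 21.714 × 0.125 ≈ 2.714 mg/L.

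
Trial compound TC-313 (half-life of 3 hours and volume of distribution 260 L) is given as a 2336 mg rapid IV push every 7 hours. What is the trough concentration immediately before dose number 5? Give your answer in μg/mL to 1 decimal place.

2.2 μg/mL

f = (1/2)^(τ/t½) = (1/2)^(7/3) ≈ 0.1984.
C₀ = D/Vd = 2336/260 ≈ 8.985 μg/mL.
Before the 5th dose, 4 doses have been given. Superposition: Cmin = C₀·(f + f² + … + f^4).
≈ 8.985 × (0.1984 + 0.0394 + 0.0078 + 0.0015) ≈ 8.985 × 0.2471 ≈ 2.220 μg/mL.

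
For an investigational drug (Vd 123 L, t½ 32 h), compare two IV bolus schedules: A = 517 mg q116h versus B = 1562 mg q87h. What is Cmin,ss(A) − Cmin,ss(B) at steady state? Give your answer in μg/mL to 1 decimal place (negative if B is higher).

Regimen A: f = (1/2)^(116/32) ≈ 0.0811; Cmin,ss = (517/123)·f/(1−f) ≈ 0.371 μg/mL.
Regimen B: f = (1/2)^(87/32) ≈ 0.1519; Cmin,ss = (1562/123)·f/(1−f) ≈ 2.275 μg/mL.
Difference ≈ 0.371 − 2.275 ≈ -1.904 μg/mL.

-1.9 μg/mL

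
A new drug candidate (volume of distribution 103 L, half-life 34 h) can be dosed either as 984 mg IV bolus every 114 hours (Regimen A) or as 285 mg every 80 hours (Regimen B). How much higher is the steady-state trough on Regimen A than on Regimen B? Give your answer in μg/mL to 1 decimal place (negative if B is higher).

Regimen A: f = (1/2)^(114/34) ≈ 0.0979; Cmin,ss = (984/103)·f/(1−f) ≈ 1.037 μg/mL.
Regimen B: f = (1/2)^(80/34) ≈ 0.1957; Cmin,ss = (285/103)·f/(1−f) ≈ 0.673 μg/mL.
Difference ≈ 1.037 − 0.673 ≈ 0.364 μg/mL.

0.4 μg/mL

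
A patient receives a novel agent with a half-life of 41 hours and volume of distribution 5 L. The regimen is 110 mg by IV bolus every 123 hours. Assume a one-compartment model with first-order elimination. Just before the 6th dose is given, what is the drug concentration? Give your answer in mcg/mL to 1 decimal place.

f = (1/2)^(τ/t½) = (1/2)^(123/41) ≈ 0.1250.
C₀ = D/Vd = 110/5 ≈ 22.000 mcg/mL.
Before the 6th dose, 5 doses have been given. Superposition: Cmin = C₀·(f + f² + … + f^5).
≈ 22.000 × (0.1250 + 0.0156 + 0.0020 + 0.0002 + 0.0000) ≈ 22.000 × 0.1428 ≈ 3.142 mcg/mL.

3.1 mcg/mL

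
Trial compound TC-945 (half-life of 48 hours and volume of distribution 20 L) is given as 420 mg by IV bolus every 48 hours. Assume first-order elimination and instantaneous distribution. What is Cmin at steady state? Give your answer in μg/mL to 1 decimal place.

τ = 48 h = 1 half-life, so f = (1/2)^1 = 0.5.
Accumulation ratio R = 1/(1 − f) = 1/0.5 = 2/1.
Single-dose peak C₀ = D/Vd = 420/20 = 21 μg/mL.
Steady-state peak Cmax,ss = C₀·R = 21 × 2/1 ≈ 42.000 μg/mL.
Steady-state trough Cmin,ss = Cmax,ss·f ≈ 42.000 × 0.5 ≈ 21.000 μg/mL.

21.0 μg/mL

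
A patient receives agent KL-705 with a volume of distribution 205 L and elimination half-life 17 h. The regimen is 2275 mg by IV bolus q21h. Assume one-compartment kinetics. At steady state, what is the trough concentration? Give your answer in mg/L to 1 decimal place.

Over one 21-h interval, 21/17 ≈ 1.2353 half-lives elapse, leaving f ≈ 0.4248 of each dose.
At steady state, accumulation factor R = 1/(1 − e^(−kτ)) ≈ 1.7385.
Single-dose peak C₀ = D/Vd = 2275/205 ≈ 11.098 mg/L.
Steady-state peak Cmax,ss = C₀·R ≈ 11.098 × 1.7385 ≈ 19.294 mg/L.
Steady-state trough Cmin,ss = Cmax,ss·f ≈ 19.294 × 0.4248 ≈ 8.196 mg/L.

8.2 mg/L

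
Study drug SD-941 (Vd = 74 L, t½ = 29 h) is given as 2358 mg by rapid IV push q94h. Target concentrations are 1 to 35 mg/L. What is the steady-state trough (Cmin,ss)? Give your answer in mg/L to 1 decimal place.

3.8 mg/L

k = ln2/t½ = ln2/29 ≈ 0.023902 h⁻¹; fraction remaining f = e^(−kτ) = e^(−0.023902×94) ≈ 0.1057.
Accumulation ratio R = 1/(1 − f) ≈ 1/0.8943 ≈ 1.1182.
Each bolus raises the concentration by D/Vd = 2358/74 ≈ 31.865 mg/L.
Steady-state peak Cmax,ss = C₀·R ≈ 31.865 × 1.1182 ≈ 35.631 mg/L.
One interval later, Cmin,ss = Cmax,ss·e^(−kτ) ≈ 35.631 × 0.1057 ≈ 3.766 mg/L.
Trough 3.8 mg/L vs MEC 1 mg/L: adequate.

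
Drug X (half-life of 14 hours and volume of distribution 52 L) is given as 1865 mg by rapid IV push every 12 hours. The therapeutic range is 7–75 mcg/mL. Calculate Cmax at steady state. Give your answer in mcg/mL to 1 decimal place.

80.1 mcg/mL

τ/t½ = 12/14 ≈ 0.85714, so fraction remaining f = (1/2)^(12/14) ≈ 0.5520.
Accumulation ratio R = 1/(1 − f) ≈ 1/0.4480 ≈ 2.2321.
Single-dose peak C₀ = D/Vd = 1865/52 ≈ 35.865 mcg/mL.
Steady-state peak Cmax,ss = C₀·R ≈ 35.865 × 2.2321 ≈ 80.054 mcg/mL.
Peak 80.1 mcg/mL vs MTC 75 mcg/mL: exceeds toxic threshold.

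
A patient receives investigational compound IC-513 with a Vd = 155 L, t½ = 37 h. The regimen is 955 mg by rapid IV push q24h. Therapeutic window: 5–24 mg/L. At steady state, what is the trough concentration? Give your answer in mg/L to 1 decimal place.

k = ln2/t½ = ln2/37 ≈ 0.018734 h⁻¹; fraction remaining f = e^(−kτ) = e^(−0.018734×24) ≈ 0.6379.
At steady state, accumulation factor R = 1/(1 − e^(−kτ)) ≈ 2.7617.
Each bolus raises the concentration by D/Vd = 955/155 ≈ 6.161 mg/L.
Cmax,ss = C₀/(1 − f) ≈ 6.161/0.3621 ≈ 17.015 mg/L.
One interval later, Cmin,ss = Cmax,ss·e^(−kτ) ≈ 17.015 × 0.6379 ≈ 10.854 mg/L.
Trough 10.9 mg/L vs MEC 5 mg/L: adequate.

10.9 mg/L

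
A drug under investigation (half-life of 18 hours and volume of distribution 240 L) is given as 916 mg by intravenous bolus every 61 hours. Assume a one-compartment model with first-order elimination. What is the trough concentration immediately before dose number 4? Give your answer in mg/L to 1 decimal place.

f = (1/2)^(τ/t½) = (1/2)^(61/18) ≈ 0.0955.
C₀ = D/Vd = 916/240 ≈ 3.817 mg/L.
Before the 4th dose, 3 doses have been given. Superposition: Cmin = C₀·(f + f² + … + f^3).
≈ 3.817 × (0.0955 + 0.0091 + 0.0009) ≈ 3.817 × 0.1055 ≈ 0.403 mg/L.

0.4 mg/L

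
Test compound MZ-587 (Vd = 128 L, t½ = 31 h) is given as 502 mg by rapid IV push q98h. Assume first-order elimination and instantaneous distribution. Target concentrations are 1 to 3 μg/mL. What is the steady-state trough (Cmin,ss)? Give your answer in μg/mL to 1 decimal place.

0.5 μg/mL

k = ln2/t½ = ln2/31 ≈ 0.022360 h⁻¹; fraction remaining f = e^(−kτ) = e^(−0.022360×98) ≈ 0.1118.
At steady state, accumulation factor R = 1/(1 − e^(−kτ)) ≈ 1.1259.
Each bolus raises the concentration by D/Vd = 502/128 ≈ 3.922 μg/mL.
Cmax,ss = C₀/(1 − f) ≈ 3.922/0.8882 ≈ 4.416 μg/mL.
Steady-state trough Cmin,ss = Cmax,ss·f ≈ 4.416 × 0.1118 ≈ 0.494 μg/mL.
Trough 0.5 μg/mL vs MEC 1 μg/mL: subtherapeutic.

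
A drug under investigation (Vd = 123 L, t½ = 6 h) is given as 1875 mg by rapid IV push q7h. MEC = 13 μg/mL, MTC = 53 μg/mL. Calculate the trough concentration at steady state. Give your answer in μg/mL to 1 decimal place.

τ/t½ = 7/6 ≈ 1.1667, so fraction remaining f = (1/2)^(7/6) ≈ 0.4454.
At steady state, accumulation factor R = 1/(1 − e^(−kτ)) ≈ 1.8031.
Single-dose peak C₀ = D/Vd = 1875/123 ≈ 15.244 μg/mL.
Cmax,ss = C₀/(1 − f) ≈ 15.244/0.5546 ≈ 27.486 μg/mL.
Steady-state trough Cmin,ss = Cmax,ss·f ≈ 27.486 × 0.4454 ≈ 12.242 μg/mL.
Trough 12.2 μg/mL vs MEC 13 μg/mL: subtherapeutic.

12.2 μg/mL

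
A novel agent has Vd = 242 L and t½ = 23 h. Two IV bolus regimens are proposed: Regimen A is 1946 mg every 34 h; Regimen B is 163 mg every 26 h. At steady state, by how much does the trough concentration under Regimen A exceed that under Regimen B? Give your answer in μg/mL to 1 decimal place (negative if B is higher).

3.9 μg/mL

Regimen A: f = (1/2)^(34/23) ≈ 0.3589; Cmin,ss = (1946/242)·f/(1−f) ≈ 4.502 μg/mL.
Regimen B: f = (1/2)^(26/23) ≈ 0.4568; Cmin,ss = (163/242)·f/(1−f) ≈ 0.566 μg/mL.
Difference ≈ 4.502 − 0.566 ≈ 3.936 μg/mL.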